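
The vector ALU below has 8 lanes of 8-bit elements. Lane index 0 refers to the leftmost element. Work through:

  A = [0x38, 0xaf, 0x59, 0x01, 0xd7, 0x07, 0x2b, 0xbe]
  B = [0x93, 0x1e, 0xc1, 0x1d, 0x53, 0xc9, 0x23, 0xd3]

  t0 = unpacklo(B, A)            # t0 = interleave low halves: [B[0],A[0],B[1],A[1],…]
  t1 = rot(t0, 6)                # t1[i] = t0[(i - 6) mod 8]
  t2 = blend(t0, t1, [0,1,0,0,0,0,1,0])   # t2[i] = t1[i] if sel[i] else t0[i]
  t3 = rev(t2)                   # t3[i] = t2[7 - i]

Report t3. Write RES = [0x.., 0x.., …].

t0 = [0x93, 0x38, 0x1e, 0xaf, 0xc1, 0x59, 0x1d, 0x01]
t1 = [0x1e, 0xaf, 0xc1, 0x59, 0x1d, 0x01, 0x93, 0x38]
t2 = [0x93, 0xaf, 0x1e, 0xaf, 0xc1, 0x59, 0x93, 0x01]
t3 = [0x01, 0x93, 0x59, 0xc1, 0xaf, 0x1e, 0xaf, 0x93]

RES = [0x01, 0x93, 0x59, 0xc1, 0xaf, 0x1e, 0xaf, 0x93]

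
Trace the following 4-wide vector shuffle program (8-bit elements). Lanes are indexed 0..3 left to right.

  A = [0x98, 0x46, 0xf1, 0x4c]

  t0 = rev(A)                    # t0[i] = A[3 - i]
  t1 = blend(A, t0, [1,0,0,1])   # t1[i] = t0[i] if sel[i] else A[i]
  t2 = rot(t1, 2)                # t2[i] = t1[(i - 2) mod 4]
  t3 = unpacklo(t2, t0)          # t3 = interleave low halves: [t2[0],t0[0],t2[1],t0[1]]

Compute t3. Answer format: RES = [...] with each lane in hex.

RES = [0xf1, 0x4c, 0x98, 0xf1]

→ t0 |4c|f1|46|98|
→ t1 |4c|46|f1|98|
→ t2 |f1|98|4c|46|
→ t3 |f1|4c|98|f1|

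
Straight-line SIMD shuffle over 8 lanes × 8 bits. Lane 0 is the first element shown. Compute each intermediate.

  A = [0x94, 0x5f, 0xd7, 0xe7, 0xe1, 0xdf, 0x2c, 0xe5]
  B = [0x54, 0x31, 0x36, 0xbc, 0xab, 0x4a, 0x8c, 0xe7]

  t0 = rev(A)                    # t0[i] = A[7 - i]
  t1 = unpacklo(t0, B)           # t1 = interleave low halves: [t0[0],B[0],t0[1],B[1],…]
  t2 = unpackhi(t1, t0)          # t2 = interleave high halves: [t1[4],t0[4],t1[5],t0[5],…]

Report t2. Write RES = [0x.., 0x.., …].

RES = [ 0xdf  0xe7  0x36  0xd7  0xe1  0x5f  0xbc  0x94 ]

t0 = [0xe5, 0x2c, 0xdf, 0xe1, 0xe7, 0xd7, 0x5f, 0x94]
t1 = [0xe5, 0x54, 0x2c, 0x31, 0xdf, 0x36, 0xe1, 0xbc]
t2 = [0xdf, 0xe7, 0x36, 0xd7, 0xe1, 0x5f, 0xbc, 0x94]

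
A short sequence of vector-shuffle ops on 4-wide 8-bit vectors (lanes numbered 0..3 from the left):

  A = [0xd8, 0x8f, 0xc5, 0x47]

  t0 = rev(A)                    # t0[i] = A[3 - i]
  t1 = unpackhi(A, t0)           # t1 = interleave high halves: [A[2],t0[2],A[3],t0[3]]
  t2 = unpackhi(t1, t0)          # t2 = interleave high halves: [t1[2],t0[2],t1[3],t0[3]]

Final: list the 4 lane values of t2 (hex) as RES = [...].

→ t0 |47|c5|8f|d8|
→ t1 |c5|8f|47|d8|
→ t2 |47|8f|d8|d8|

RES = [0x47, 0x8f, 0xd8, 0xd8]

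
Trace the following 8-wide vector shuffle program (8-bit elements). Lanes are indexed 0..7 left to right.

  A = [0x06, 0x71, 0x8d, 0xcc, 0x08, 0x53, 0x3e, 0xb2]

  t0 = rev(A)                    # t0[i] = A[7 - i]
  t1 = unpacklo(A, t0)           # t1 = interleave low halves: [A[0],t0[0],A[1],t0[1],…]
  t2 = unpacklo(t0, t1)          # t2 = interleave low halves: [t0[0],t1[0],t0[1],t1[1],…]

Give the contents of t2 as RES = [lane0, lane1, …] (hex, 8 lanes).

RES = [0xb2, 0x06, 0x3e, 0xb2, 0x53, 0x71, 0x08, 0x3e]

→ t0 |b2|3e|53|08|cc|8d|71|06|
→ t1 |06|b2|71|3e|8d|53|cc|08|
→ t2 |b2|06|3e|b2|53|71|08|3e|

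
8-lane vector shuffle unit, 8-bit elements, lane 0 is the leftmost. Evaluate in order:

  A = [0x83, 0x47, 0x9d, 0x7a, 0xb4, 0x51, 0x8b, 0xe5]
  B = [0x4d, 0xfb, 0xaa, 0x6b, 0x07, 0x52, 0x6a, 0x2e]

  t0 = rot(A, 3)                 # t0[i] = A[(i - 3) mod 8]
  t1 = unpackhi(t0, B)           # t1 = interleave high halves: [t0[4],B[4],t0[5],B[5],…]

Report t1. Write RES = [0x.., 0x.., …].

t0 = [0x51, 0x8b, 0xe5, 0x83, 0x47, 0x9d, 0x7a, 0xb4]
t1 = [0x47, 0x07, 0x9d, 0x52, 0x7a, 0x6a, 0xb4, 0x2e]

RES = [ 0x47  0x07  0x9d  0x52  0x7a  0x6a  0xb4  0x2e ]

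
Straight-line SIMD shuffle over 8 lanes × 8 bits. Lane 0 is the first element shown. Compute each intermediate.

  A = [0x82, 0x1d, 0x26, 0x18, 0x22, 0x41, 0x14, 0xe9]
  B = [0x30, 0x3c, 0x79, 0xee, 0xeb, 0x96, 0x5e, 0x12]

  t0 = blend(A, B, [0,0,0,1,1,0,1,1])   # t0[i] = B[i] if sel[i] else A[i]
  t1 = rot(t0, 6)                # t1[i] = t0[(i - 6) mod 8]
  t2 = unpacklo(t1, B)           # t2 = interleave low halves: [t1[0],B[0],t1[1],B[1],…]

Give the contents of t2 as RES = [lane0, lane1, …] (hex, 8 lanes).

  t0: 82 1d 26 ee eb 41 5e 12
  t1: 26 ee eb 41 5e 12 82 1d
  t2: 26 30 ee 3c eb 79 41 ee

RES = [0x26, 0x30, 0xee, 0x3c, 0xeb, 0x79, 0x41, 0xee]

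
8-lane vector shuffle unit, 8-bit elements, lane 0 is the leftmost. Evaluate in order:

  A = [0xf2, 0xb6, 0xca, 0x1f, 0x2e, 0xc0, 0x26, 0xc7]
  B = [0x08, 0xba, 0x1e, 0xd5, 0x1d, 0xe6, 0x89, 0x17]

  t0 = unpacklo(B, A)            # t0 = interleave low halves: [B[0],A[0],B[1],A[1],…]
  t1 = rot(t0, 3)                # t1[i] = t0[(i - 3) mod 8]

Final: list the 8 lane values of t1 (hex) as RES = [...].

  t0: 08 f2 ba b6 1e ca d5 1f
  t1: ca d5 1f 08 f2 ba b6 1e

RES = [0xca, 0xd5, 0x1f, 0x08, 0xf2, 0xba, 0xb6, 0x1e]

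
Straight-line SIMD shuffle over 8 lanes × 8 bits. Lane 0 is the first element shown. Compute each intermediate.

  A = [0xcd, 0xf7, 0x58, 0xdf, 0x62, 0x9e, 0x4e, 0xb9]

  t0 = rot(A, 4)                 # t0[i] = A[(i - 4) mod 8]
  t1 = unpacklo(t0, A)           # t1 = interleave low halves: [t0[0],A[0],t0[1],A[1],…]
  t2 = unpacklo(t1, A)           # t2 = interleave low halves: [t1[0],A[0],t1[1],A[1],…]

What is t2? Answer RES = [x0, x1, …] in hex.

RES = [ 0x62  0xcd  0xcd  0xf7  0x9e  0x58  0xf7  0xdf ]

  t0: 62 9e 4e b9 cd f7 58 df
  t1: 62 cd 9e f7 4e 58 b9 df
  t2: 62 cd cd f7 9e 58 f7 df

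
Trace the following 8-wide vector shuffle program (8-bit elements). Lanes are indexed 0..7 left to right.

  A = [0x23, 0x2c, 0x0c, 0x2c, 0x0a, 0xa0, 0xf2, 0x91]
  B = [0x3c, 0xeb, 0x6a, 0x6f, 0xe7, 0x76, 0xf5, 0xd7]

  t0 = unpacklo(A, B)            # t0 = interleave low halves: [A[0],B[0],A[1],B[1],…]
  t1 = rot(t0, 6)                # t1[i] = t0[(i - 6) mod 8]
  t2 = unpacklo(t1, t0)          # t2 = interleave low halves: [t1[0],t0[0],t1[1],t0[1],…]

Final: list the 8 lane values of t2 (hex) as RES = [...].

→ t0 |23|3c|2c|eb|0c|6a|2c|6f|
→ t1 |2c|eb|0c|6a|2c|6f|23|3c|
→ t2 |2c|23|eb|3c|0c|2c|6a|eb|

RES = [ 0x2c  0x23  0xeb  0x3c  0x0c  0x2c  0x6a  0xeb ]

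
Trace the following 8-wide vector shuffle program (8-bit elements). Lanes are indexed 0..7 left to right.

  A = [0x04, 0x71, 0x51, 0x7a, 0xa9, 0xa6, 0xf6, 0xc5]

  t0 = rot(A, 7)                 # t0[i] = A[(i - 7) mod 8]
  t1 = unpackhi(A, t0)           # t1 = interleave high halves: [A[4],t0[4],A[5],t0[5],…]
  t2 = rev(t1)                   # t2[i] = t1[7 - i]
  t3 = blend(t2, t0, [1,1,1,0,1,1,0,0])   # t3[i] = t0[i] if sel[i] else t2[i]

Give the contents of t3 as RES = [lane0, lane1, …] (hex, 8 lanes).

RES = [ 0x71  0x51  0x7a  0xf6  0xa6  0xf6  0xa6  0xa9 ]

→ t0 |71|51|7a|a9|a6|f6|c5|04|
→ t1 |a9|a6|a6|f6|f6|c5|c5|04|
→ t2 |04|c5|c5|f6|f6|a6|a6|a9|
→ t3 |71|51|7a|f6|a6|f6|a6|a9|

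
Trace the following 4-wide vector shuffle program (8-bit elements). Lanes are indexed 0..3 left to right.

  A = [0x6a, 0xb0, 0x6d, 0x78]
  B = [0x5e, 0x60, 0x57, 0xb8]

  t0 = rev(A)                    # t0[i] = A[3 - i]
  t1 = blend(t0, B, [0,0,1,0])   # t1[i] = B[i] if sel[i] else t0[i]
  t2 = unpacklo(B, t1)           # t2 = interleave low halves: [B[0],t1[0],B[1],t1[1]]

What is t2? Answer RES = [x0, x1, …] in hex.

RES = [0x5e, 0x78, 0x60, 0x6d]

t0 = [0x78, 0x6d, 0xb0, 0x6a]
t1 = [0x78, 0x6d, 0x57, 0x6a]
t2 = [0x5e, 0x78, 0x60, 0x6d]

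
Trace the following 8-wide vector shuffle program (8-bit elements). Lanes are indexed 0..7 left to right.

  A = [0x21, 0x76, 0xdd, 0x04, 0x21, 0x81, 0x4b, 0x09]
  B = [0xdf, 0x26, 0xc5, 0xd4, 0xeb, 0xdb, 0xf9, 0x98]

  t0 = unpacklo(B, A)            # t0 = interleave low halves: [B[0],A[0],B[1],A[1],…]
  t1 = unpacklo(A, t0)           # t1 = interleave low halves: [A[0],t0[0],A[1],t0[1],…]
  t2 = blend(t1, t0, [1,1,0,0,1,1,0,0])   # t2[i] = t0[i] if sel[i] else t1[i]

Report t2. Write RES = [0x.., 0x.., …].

RES = [0xdf, 0x21, 0x76, 0x21, 0xc5, 0xdd, 0x04, 0x76]

→ t0 |df|21|26|76|c5|dd|d4|04|
→ t1 |21|df|76|21|dd|26|04|76|
→ t2 |df|21|76|21|c5|dd|04|76|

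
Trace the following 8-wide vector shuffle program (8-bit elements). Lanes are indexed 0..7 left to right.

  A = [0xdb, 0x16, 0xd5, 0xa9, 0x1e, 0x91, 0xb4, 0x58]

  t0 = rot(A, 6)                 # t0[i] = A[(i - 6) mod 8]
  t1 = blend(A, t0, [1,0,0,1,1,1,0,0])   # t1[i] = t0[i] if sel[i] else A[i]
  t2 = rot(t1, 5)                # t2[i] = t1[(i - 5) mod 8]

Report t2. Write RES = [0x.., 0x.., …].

RES = [ 0x91  0xb4  0x58  0xb4  0x58  0xd5  0x16  0xd5 ]

→ t0 |d5|a9|1e|91|b4|58|db|16|
→ t1 |d5|16|d5|91|b4|58|b4|58|
→ t2 |91|b4|58|b4|58|d5|16|d5|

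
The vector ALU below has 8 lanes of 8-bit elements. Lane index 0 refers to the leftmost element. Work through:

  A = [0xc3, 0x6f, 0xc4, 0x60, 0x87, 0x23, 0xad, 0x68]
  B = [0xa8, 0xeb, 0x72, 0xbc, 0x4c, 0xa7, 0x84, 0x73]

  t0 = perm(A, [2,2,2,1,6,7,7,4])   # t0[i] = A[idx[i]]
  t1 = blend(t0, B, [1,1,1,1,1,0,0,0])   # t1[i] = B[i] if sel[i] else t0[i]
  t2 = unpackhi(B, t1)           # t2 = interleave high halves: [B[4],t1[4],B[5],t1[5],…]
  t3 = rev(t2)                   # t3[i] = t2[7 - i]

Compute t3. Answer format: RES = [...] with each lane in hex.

→ t0 |c4|c4|c4|6f|ad|68|68|87|
→ t1 |a8|eb|72|bc|4c|68|68|87|
→ t2 |4c|4c|a7|68|84|68|73|87|
→ t3 |87|73|68|84|68|a7|4c|4c|

RES = [0x87, 0x73, 0x68, 0x84, 0x68, 0xa7, 0x4c, 0x4c]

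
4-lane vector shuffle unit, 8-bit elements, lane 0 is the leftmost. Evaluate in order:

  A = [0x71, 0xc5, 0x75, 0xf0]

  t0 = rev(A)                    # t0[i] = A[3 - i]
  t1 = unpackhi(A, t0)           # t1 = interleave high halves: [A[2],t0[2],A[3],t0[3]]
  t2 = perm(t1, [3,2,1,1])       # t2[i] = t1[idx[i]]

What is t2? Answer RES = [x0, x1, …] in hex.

  t0: f0 75 c5 71
  t1: 75 c5 f0 71
  t2: 71 f0 c5 c5

RES = [ 0x71  0xf0  0xc5  0xc5 ]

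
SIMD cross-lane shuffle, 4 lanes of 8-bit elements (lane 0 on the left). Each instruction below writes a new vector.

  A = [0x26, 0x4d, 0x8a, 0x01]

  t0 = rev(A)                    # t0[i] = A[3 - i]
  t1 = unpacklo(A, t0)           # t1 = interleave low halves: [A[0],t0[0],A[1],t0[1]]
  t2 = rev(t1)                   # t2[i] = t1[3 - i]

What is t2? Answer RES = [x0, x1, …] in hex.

t0 = [0x01, 0x8a, 0x4d, 0x26]
t1 = [0x26, 0x01, 0x4d, 0x8a]
t2 = [0x8a, 0x4d, 0x01, 0x26]

RES = [ 0x8a  0x4d  0x01  0x26 ]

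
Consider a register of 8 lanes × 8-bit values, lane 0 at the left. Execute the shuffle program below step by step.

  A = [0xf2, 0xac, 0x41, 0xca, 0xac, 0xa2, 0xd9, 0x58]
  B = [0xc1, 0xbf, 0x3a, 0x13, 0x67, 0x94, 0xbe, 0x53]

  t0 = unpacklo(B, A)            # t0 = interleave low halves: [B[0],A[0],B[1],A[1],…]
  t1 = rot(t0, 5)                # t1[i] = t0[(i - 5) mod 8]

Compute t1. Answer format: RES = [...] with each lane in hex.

t0 = [0xc1, 0xf2, 0xbf, 0xac, 0x3a, 0x41, 0x13, 0xca]
t1 = [0xac, 0x3a, 0x41, 0x13, 0xca, 0xc1, 0xf2, 0xbf]

RES = [ 0xac  0x3a  0x41  0x13  0xca  0xc1  0xf2  0xbf ]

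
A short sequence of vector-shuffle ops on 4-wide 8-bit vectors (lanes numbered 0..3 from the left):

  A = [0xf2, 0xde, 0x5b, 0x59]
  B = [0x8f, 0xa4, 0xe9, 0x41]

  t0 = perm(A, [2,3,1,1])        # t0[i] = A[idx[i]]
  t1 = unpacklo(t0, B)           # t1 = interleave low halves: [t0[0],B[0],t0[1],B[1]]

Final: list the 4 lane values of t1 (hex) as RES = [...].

RES = [0x5b, 0x8f, 0x59, 0xa4]

t0 = [0x5b, 0x59, 0xde, 0xde]
t1 = [0x5b, 0x8f, 0x59, 0xa4]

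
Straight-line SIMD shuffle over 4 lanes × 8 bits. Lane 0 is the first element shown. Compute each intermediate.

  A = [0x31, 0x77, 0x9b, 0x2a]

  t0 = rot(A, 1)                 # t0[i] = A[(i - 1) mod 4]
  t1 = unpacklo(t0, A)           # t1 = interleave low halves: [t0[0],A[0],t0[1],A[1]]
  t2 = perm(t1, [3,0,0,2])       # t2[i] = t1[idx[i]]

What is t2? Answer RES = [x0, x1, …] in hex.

t0 = [0x2a, 0x31, 0x77, 0x9b]
t1 = [0x2a, 0x31, 0x31, 0x77]
t2 = [0x77, 0x2a, 0x2a, 0x31]

RES = [ 0x77  0x2a  0x2a  0x31 ]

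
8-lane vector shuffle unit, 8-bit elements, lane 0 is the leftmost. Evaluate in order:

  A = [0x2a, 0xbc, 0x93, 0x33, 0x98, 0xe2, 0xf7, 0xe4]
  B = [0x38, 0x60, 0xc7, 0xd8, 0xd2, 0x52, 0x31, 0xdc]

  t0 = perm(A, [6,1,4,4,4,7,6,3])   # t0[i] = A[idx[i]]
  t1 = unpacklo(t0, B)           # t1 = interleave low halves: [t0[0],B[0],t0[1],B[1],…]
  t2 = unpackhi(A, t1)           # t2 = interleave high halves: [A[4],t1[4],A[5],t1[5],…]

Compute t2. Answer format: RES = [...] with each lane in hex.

→ t0 |f7|bc|98|98|98|e4|f7|33|
→ t1 |f7|38|bc|60|98|c7|98|d8|
→ t2 |98|98|e2|c7|f7|98|e4|d8|

RES = [0x98, 0x98, 0xe2, 0xc7, 0xf7, 0x98, 0xe4, 0xd8]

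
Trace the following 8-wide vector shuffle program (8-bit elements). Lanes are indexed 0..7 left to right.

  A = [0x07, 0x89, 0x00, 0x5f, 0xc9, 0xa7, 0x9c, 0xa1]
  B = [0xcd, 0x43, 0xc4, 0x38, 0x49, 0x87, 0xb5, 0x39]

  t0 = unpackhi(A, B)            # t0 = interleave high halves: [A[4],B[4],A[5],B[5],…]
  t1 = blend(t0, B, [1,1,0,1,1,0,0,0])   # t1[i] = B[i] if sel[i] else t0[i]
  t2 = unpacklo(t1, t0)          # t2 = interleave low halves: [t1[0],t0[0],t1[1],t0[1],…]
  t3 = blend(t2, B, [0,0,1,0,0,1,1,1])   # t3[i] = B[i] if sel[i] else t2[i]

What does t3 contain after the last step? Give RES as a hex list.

  t0: c9 49 a7 87 9c b5 a1 39
  t1: cd 43 a7 38 49 b5 a1 39
  t2: cd c9 43 49 a7 a7 38 87
  t3: cd c9 c4 49 a7 87 b5 39

RES = [0xcd, 0xc9, 0xc4, 0x49, 0xa7, 0x87, 0xb5, 0x39]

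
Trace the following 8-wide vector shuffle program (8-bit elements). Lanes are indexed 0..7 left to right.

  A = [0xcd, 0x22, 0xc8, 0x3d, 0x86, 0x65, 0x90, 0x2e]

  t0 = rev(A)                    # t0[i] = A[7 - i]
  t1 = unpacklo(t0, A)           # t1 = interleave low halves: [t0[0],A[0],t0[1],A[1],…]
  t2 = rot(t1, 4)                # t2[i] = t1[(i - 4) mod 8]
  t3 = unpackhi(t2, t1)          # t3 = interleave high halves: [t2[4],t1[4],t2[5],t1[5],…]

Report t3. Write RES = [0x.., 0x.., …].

RES = [0x2e, 0x65, 0xcd, 0xc8, 0x90, 0x86, 0x22, 0x3d]

t0 = [0x2e, 0x90, 0x65, 0x86, 0x3d, 0xc8, 0x22, 0xcd]
t1 = [0x2e, 0xcd, 0x90, 0x22, 0x65, 0xc8, 0x86, 0x3d]
t2 = [0x65, 0xc8, 0x86, 0x3d, 0x2e, 0xcd, 0x90, 0x22]
t3 = [0x2e, 0x65, 0xcd, 0xc8, 0x90, 0x86, 0x22, 0x3d]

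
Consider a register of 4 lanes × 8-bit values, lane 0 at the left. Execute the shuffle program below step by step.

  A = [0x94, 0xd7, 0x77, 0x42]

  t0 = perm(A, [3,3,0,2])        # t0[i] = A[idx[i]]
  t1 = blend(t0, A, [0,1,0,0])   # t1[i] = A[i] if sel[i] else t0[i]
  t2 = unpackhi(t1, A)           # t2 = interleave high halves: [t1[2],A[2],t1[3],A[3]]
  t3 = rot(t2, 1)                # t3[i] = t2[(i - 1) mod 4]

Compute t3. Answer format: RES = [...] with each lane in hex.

→ t0 |42|42|94|77|
→ t1 |42|d7|94|77|
→ t2 |94|77|77|42|
→ t3 |42|94|77|77|

RES = [ 0x42  0x94  0x77  0x77 ]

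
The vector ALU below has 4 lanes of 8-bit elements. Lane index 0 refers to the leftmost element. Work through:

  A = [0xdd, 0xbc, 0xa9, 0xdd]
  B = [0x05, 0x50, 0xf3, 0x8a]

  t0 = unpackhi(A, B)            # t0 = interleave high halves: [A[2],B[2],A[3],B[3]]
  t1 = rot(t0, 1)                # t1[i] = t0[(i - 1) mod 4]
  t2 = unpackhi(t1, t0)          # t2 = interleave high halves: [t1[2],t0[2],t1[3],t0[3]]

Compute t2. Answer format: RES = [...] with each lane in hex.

RES = [ 0xf3  0xdd  0xdd  0x8a ]

t0 = [0xa9, 0xf3, 0xdd, 0x8a]
t1 = [0x8a, 0xa9, 0xf3, 0xdd]
t2 = [0xf3, 0xdd, 0xdd, 0x8a]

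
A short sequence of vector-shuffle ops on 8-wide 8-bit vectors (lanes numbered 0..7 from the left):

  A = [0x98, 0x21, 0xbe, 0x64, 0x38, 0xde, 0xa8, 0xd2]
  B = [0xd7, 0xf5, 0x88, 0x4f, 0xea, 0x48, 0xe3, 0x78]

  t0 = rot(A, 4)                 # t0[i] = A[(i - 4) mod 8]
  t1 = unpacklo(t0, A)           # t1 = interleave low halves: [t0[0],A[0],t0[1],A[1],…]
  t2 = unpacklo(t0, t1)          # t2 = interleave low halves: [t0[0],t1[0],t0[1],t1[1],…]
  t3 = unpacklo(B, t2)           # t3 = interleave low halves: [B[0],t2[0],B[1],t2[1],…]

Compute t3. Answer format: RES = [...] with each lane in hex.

RES = [0xd7, 0x38, 0xf5, 0x38, 0x88, 0xde, 0x4f, 0x98]

  t0: 38 de a8 d2 98 21 be 64
  t1: 38 98 de 21 a8 be d2 64
  t2: 38 38 de 98 a8 de d2 21
  t3: d7 38 f5 38 88 de 4f 98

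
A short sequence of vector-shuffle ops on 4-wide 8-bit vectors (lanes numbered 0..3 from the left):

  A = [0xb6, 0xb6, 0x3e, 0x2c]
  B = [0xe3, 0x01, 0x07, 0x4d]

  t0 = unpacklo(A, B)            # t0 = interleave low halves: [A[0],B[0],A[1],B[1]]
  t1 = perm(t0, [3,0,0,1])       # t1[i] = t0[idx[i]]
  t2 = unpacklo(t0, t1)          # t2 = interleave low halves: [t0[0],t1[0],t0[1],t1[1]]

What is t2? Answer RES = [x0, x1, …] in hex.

t0 = [0xb6, 0xe3, 0xb6, 0x01]
t1 = [0x01, 0xb6, 0xb6, 0xe3]
t2 = [0xb6, 0x01, 0xe3, 0xb6]

RES = [0xb6, 0x01, 0xe3, 0xb6]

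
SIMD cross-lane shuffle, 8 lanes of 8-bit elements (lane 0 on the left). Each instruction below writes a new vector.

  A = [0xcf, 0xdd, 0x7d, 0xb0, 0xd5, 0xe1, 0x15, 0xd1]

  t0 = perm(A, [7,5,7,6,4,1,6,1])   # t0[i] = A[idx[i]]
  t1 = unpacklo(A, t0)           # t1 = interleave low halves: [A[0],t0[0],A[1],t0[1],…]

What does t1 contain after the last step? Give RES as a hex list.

→ t0 |d1|e1|d1|15|d5|dd|15|dd|
→ t1 |cf|d1|dd|e1|7d|d1|b0|15|

RES = [0xcf, 0xd1, 0xdd, 0xe1, 0x7d, 0xd1, 0xb0, 0x15]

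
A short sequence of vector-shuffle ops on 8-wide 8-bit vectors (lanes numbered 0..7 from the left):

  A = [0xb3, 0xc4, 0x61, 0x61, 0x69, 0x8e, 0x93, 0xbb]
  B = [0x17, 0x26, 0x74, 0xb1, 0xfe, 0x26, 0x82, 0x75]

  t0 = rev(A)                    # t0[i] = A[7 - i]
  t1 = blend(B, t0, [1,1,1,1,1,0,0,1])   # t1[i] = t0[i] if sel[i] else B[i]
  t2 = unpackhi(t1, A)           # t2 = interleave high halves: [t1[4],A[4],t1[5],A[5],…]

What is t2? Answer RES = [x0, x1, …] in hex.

  t0: bb 93 8e 69 61 61 c4 b3
  t1: bb 93 8e 69 61 26 82 b3
  t2: 61 69 26 8e 82 93 b3 bb

RES = [ 0x61  0x69  0x26  0x8e  0x82  0x93  0xb3  0xbb ]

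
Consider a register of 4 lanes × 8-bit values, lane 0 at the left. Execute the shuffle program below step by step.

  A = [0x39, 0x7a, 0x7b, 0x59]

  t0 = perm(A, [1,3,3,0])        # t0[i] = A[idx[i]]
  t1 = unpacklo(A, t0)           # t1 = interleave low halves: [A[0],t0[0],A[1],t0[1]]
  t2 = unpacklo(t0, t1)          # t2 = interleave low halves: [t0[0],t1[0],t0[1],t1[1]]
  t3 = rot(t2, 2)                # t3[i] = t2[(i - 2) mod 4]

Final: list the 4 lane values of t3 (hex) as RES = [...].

RES = [ 0x59  0x7a  0x7a  0x39 ]

t0 = [0x7a, 0x59, 0x59, 0x39]
t1 = [0x39, 0x7a, 0x7a, 0x59]
t2 = [0x7a, 0x39, 0x59, 0x7a]
t3 = [0x59, 0x7a, 0x7a, 0x39]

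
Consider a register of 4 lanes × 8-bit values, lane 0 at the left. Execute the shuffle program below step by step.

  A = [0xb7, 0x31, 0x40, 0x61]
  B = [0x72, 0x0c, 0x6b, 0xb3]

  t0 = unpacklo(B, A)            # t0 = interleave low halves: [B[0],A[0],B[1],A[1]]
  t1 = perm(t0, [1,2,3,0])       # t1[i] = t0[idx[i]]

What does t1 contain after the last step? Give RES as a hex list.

  t0: 72 b7 0c 31
  t1: b7 0c 31 72

RES = [ 0xb7  0x0c  0x31  0x72 ]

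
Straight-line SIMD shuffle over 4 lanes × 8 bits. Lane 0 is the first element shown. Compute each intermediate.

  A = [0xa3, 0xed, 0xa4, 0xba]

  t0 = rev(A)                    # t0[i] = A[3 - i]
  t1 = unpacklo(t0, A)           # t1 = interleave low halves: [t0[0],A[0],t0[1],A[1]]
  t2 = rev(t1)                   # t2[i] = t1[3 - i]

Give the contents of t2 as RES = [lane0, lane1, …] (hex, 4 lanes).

RES = [ 0xed  0xa4  0xa3  0xba ]

→ t0 |ba|a4|ed|a3|
→ t1 |ba|a3|a4|ed|
→ t2 |ed|a4|a3|ba|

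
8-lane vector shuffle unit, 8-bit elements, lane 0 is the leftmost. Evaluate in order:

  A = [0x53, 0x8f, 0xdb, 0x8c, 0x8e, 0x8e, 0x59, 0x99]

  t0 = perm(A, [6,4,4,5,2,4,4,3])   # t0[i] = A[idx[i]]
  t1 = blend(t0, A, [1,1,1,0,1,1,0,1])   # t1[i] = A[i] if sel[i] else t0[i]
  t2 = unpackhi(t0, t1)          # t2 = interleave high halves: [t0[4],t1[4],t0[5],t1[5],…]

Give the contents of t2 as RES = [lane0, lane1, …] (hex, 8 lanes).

t0 = [0x59, 0x8e, 0x8e, 0x8e, 0xdb, 0x8e, 0x8e, 0x8c]
t1 = [0x53, 0x8f, 0xdb, 0x8e, 0x8e, 0x8e, 0x8e, 0x99]
t2 = [0xdb, 0x8e, 0x8e, 0x8e, 0x8e, 0x8e, 0x8c, 0x99]

RES = [ 0xdb  0x8e  0x8e  0x8e  0x8e  0x8e  0x8c  0x99 ]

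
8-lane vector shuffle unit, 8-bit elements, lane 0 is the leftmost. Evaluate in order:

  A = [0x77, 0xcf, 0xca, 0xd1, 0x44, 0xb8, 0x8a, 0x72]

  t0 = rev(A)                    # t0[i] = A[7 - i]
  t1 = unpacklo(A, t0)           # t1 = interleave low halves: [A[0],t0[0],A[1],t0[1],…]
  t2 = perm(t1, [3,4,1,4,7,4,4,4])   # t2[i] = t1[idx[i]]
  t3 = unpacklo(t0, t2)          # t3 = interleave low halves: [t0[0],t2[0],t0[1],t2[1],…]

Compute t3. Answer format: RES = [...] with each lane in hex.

t0 = [0x72, 0x8a, 0xb8, 0x44, 0xd1, 0xca, 0xcf, 0x77]
t1 = [0x77, 0x72, 0xcf, 0x8a, 0xca, 0xb8, 0xd1, 0x44]
t2 = [0x8a, 0xca, 0x72, 0xca, 0x44, 0xca, 0xca, 0xca]
t3 = [0x72, 0x8a, 0x8a, 0xca, 0xb8, 0x72, 0x44, 0xca]

RES = [0x72, 0x8a, 0x8a, 0xca, 0xb8, 0x72, 0x44, 0xca]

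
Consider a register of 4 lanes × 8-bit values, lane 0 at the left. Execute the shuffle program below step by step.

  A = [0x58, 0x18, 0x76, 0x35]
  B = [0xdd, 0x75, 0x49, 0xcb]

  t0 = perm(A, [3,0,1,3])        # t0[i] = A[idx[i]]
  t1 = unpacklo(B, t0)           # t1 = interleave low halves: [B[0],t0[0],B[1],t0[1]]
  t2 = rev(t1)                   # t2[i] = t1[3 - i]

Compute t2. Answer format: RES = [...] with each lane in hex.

RES = [ 0x58  0x75  0x35  0xdd ]

t0 = [0x35, 0x58, 0x18, 0x35]
t1 = [0xdd, 0x35, 0x75, 0x58]
t2 = [0x58, 0x75, 0x35, 0xdd]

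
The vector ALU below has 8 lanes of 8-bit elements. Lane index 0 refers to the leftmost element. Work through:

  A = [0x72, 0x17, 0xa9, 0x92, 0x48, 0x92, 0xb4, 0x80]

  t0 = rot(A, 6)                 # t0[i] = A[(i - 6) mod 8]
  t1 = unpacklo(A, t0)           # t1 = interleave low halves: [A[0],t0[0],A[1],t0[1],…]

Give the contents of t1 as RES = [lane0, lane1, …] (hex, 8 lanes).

→ t0 |a9|92|48|92|b4|80|72|17|
→ t1 |72|a9|17|92|a9|48|92|92|

RES = [ 0x72  0xa9  0x17  0x92  0xa9  0x48  0x92  0x92 ]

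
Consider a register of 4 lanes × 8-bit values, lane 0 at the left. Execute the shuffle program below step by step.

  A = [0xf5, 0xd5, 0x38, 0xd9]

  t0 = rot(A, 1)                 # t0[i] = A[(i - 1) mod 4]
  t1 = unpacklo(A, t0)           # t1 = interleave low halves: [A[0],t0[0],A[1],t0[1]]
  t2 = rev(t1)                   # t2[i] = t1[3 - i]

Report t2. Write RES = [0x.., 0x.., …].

RES = [ 0xf5  0xd5  0xd9  0xf5 ]

t0 = [0xd9, 0xf5, 0xd5, 0x38]
t1 = [0xf5, 0xd9, 0xd5, 0xf5]
t2 = [0xf5, 0xd5, 0xd9, 0xf5]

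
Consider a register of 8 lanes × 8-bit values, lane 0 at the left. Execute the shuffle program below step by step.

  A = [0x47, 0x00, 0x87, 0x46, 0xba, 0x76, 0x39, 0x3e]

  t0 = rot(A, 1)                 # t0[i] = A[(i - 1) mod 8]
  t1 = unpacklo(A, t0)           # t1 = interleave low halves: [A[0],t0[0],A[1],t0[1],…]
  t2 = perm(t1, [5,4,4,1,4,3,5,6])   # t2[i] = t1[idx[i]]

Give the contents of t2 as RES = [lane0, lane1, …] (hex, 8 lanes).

RES = [ 0x00  0x87  0x87  0x3e  0x87  0x47  0x00  0x46 ]

t0 = [0x3e, 0x47, 0x00, 0x87, 0x46, 0xba, 0x76, 0x39]
t1 = [0x47, 0x3e, 0x00, 0x47, 0x87, 0x00, 0x46, 0x87]
t2 = [0x00, 0x87, 0x87, 0x3e, 0x87, 0x47, 0x00, 0x46]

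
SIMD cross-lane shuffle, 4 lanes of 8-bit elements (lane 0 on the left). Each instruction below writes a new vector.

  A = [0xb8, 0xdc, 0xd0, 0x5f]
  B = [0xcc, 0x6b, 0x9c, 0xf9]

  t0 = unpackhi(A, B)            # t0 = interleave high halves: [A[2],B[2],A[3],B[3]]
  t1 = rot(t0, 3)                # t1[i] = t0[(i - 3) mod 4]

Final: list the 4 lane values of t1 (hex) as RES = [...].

t0 = [0xd0, 0x9c, 0x5f, 0xf9]
t1 = [0x9c, 0x5f, 0xf9, 0xd0]

RES = [0x9c, 0x5f, 0xf9, 0xd0]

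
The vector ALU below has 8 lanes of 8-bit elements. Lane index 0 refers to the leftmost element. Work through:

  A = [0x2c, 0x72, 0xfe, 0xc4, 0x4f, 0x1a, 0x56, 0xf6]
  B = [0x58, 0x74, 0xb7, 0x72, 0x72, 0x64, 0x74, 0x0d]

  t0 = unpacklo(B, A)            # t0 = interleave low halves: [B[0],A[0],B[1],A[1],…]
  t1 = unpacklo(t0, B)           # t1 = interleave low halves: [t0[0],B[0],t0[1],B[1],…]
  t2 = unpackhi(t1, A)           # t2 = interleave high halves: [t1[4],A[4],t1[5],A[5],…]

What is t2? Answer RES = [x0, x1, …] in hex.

t0 = [0x58, 0x2c, 0x74, 0x72, 0xb7, 0xfe, 0x72, 0xc4]
t1 = [0x58, 0x58, 0x2c, 0x74, 0x74, 0xb7, 0x72, 0x72]
t2 = [0x74, 0x4f, 0xb7, 0x1a, 0x72, 0x56, 0x72, 0xf6]

RES = [ 0x74  0x4f  0xb7  0x1a  0x72  0x56  0x72  0xf6 ]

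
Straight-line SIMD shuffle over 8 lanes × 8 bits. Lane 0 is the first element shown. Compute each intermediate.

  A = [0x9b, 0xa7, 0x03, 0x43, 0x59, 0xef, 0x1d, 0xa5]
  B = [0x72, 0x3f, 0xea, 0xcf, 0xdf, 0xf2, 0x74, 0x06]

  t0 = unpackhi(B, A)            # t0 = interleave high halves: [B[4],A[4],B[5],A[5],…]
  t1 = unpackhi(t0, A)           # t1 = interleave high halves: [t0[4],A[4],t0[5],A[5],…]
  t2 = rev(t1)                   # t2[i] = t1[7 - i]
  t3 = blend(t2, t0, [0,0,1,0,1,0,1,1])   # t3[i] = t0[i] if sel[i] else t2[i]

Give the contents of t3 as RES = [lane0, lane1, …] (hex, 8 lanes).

RES = [ 0xa5  0xa5  0xf2  0x06  0x74  0x1d  0x06  0xa5 ]

t0 = [0xdf, 0x59, 0xf2, 0xef, 0x74, 0x1d, 0x06, 0xa5]
t1 = [0x74, 0x59, 0x1d, 0xef, 0x06, 0x1d, 0xa5, 0xa5]
t2 = [0xa5, 0xa5, 0x1d, 0x06, 0xef, 0x1d, 0x59, 0x74]
t3 = [0xa5, 0xa5, 0xf2, 0x06, 0x74, 0x1d, 0x06, 0xa5]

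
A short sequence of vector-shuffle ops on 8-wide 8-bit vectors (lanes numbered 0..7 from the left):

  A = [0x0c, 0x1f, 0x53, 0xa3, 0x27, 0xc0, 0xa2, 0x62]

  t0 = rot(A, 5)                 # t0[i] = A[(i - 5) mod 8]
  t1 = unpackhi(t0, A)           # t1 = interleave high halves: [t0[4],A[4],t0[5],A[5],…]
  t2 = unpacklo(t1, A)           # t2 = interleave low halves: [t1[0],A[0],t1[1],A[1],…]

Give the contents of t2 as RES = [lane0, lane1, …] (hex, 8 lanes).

t0 = [0xa3, 0x27, 0xc0, 0xa2, 0x62, 0x0c, 0x1f, 0x53]
t1 = [0x62, 0x27, 0x0c, 0xc0, 0x1f, 0xa2, 0x53, 0x62]
t2 = [0x62, 0x0c, 0x27, 0x1f, 0x0c, 0x53, 0xc0, 0xa3]

RES = [ 0x62  0x0c  0x27  0x1f  0x0c  0x53  0xc0  0xa3 ]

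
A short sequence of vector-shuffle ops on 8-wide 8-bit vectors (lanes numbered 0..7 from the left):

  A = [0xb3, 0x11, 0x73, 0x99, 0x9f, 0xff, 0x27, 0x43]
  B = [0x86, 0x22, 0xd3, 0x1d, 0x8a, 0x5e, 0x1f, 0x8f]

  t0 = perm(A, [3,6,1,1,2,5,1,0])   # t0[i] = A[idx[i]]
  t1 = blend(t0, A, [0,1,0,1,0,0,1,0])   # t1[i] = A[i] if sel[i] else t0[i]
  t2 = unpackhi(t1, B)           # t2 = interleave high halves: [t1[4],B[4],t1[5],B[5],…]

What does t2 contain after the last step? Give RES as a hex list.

t0 = [0x99, 0x27, 0x11, 0x11, 0x73, 0xff, 0x11, 0xb3]
t1 = [0x99, 0x11, 0x11, 0x99, 0x73, 0xff, 0x27, 0xb3]
t2 = [0x73, 0x8a, 0xff, 0x5e, 0x27, 0x1f, 0xb3, 0x8f]

RES = [0x73, 0x8a, 0xff, 0x5e, 0x27, 0x1f, 0xb3, 0x8f]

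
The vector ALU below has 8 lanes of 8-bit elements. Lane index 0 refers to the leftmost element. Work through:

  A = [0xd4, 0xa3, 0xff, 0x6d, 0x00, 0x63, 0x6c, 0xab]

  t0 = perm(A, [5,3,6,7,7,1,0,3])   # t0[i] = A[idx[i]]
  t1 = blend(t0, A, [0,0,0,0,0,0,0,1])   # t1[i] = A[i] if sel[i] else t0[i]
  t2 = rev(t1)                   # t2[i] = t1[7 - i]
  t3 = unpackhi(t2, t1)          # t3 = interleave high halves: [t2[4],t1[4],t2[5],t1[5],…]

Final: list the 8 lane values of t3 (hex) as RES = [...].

t0 = [0x63, 0x6d, 0x6c, 0xab, 0xab, 0xa3, 0xd4, 0x6d]
t1 = [0x63, 0x6d, 0x6c, 0xab, 0xab, 0xa3, 0xd4, 0xab]
t2 = [0xab, 0xd4, 0xa3, 0xab, 0xab, 0x6c, 0x6d, 0x63]
t3 = [0xab, 0xab, 0x6c, 0xa3, 0x6d, 0xd4, 0x63, 0xab]

RES = [ 0xab  0xab  0x6c  0xa3  0x6d  0xd4  0x63  0xab ]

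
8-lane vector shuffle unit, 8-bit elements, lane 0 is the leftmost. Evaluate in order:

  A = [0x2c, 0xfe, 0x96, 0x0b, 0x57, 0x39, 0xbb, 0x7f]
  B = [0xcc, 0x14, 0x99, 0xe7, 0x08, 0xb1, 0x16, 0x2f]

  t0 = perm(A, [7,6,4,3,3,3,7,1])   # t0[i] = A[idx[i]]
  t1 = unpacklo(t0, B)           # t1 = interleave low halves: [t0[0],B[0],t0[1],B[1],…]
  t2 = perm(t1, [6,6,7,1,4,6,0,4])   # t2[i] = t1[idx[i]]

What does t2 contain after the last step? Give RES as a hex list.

  t0: 7f bb 57 0b 0b 0b 7f fe
  t1: 7f cc bb 14 57 99 0b e7
  t2: 0b 0b e7 cc 57 0b 7f 57

RES = [0x0b, 0x0b, 0xe7, 0xcc, 0x57, 0x0b, 0x7f, 0x57]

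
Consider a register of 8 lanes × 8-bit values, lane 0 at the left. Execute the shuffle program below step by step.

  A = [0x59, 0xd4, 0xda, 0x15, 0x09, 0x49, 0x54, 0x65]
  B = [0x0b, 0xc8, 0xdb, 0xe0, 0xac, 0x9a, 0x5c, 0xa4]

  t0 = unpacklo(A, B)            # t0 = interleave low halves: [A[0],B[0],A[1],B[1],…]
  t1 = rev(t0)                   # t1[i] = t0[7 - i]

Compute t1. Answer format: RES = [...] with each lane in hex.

t0 = [0x59, 0x0b, 0xd4, 0xc8, 0xda, 0xdb, 0x15, 0xe0]
t1 = [0xe0, 0x15, 0xdb, 0xda, 0xc8, 0xd4, 0x0b, 0x59]

RES = [0xe0, 0x15, 0xdb, 0xda, 0xc8, 0xd4, 0x0b, 0x59]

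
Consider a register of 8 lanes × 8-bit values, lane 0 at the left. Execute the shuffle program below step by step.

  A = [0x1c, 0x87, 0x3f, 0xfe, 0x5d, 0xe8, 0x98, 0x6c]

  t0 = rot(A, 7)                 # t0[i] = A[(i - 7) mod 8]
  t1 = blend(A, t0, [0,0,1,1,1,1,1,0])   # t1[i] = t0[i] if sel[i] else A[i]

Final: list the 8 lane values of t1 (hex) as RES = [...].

RES = [ 0x1c  0x87  0xfe  0x5d  0xe8  0x98  0x6c  0x6c ]

  t0: 87 3f fe 5d e8 98 6c 1c
  t1: 1c 87 fe 5d e8 98 6c 6c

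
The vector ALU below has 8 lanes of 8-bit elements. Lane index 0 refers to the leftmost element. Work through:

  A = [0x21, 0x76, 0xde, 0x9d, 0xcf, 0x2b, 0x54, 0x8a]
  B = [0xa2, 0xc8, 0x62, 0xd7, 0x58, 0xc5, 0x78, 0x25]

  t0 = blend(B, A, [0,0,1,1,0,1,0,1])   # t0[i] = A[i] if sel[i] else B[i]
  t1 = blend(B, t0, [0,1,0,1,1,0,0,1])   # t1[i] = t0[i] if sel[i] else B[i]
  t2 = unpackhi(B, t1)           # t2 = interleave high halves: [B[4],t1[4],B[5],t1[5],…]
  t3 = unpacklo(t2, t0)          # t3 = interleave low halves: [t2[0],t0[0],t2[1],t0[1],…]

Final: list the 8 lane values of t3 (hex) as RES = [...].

RES = [ 0x58  0xa2  0x58  0xc8  0xc5  0xde  0xc5  0x9d ]

  t0: a2 c8 de 9d 58 2b 78 8a
  t1: a2 c8 62 9d 58 c5 78 8a
  t2: 58 58 c5 c5 78 78 25 8a
  t3: 58 a2 58 c8 c5 de c5 9d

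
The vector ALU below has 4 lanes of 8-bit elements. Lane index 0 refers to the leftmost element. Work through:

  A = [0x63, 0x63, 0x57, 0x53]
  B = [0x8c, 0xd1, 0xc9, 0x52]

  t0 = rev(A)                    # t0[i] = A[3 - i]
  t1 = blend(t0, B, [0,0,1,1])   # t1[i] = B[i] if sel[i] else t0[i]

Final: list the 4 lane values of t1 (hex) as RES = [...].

RES = [0x53, 0x57, 0xc9, 0x52]

t0 = [0x53, 0x57, 0x63, 0x63]
t1 = [0x53, 0x57, 0xc9, 0x52]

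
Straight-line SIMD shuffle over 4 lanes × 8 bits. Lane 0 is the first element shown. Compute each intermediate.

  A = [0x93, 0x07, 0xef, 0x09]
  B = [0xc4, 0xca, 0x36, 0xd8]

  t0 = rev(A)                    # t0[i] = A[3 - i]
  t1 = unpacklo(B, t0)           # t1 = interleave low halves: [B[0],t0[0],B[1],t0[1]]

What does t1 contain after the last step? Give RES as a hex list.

  t0: 09 ef 07 93
  t1: c4 09 ca ef

RES = [0xc4, 0x09, 0xca, 0xef]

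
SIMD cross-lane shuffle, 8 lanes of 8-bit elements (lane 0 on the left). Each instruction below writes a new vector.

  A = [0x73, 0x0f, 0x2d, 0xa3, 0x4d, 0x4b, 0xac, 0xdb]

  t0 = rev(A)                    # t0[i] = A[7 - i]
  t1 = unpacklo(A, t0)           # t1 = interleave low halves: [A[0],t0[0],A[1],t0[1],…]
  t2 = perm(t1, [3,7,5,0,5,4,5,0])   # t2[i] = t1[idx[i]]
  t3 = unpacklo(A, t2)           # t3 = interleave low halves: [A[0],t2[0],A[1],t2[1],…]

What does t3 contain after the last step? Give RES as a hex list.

  t0: db ac 4b 4d a3 2d 0f 73
  t1: 73 db 0f ac 2d 4b a3 4d
  t2: ac 4d 4b 73 4b 2d 4b 73
  t3: 73 ac 0f 4d 2d 4b a3 73

RES = [ 0x73  0xac  0x0f  0x4d  0x2d  0x4b  0xa3  0x73 ]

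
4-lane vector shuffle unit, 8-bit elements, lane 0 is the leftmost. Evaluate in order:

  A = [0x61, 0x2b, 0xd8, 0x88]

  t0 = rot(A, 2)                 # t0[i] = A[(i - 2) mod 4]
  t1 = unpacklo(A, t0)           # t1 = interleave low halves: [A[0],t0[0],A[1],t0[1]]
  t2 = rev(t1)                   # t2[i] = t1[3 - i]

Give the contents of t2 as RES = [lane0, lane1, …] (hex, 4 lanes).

t0 = [0xd8, 0x88, 0x61, 0x2b]
t1 = [0x61, 0xd8, 0x2b, 0x88]
t2 = [0x88, 0x2b, 0xd8, 0x61]

RES = [0x88, 0x2b, 0xd8, 0x61]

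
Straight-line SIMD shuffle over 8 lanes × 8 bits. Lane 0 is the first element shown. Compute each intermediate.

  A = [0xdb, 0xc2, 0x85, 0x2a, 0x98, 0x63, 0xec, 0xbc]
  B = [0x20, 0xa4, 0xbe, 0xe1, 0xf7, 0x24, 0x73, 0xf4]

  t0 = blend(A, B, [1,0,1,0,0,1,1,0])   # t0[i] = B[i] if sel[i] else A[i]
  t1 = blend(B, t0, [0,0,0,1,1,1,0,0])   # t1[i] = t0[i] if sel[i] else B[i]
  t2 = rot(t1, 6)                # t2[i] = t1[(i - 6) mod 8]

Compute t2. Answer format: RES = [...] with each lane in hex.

RES = [0xbe, 0x2a, 0x98, 0x24, 0x73, 0xf4, 0x20, 0xa4]

  t0: 20 c2 be 2a 98 24 73 bc
  t1: 20 a4 be 2a 98 24 73 f4
  t2: be 2a 98 24 73 f4 20 a4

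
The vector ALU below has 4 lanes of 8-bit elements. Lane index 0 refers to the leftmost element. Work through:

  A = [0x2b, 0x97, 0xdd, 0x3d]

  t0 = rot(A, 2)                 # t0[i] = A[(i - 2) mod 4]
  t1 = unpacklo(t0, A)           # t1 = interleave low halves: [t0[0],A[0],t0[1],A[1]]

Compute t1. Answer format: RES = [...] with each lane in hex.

t0 = [0xdd, 0x3d, 0x2b, 0x97]
t1 = [0xdd, 0x2b, 0x3d, 0x97]

RES = [0xdd, 0x2b, 0x3d, 0x97]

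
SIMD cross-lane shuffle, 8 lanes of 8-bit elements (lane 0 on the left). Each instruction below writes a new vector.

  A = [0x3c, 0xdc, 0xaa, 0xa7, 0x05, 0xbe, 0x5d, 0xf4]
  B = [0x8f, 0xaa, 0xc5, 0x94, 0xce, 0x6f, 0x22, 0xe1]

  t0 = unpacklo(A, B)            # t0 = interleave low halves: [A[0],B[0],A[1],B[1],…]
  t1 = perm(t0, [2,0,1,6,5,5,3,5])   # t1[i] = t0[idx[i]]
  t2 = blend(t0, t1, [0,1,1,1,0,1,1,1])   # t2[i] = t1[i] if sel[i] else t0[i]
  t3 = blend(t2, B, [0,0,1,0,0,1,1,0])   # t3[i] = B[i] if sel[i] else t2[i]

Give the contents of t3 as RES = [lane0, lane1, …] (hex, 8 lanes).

t0 = [0x3c, 0x8f, 0xdc, 0xaa, 0xaa, 0xc5, 0xa7, 0x94]
t1 = [0xdc, 0x3c, 0x8f, 0xa7, 0xc5, 0xc5, 0xaa, 0xc5]
t2 = [0x3c, 0x3c, 0x8f, 0xa7, 0xaa, 0xc5, 0xaa, 0xc5]
t3 = [0x3c, 0x3c, 0xc5, 0xa7, 0xaa, 0x6f, 0x22, 0xc5]

RES = [ 0x3c  0x3c  0xc5  0xa7  0xaa  0x6f  0x22  0xc5 ]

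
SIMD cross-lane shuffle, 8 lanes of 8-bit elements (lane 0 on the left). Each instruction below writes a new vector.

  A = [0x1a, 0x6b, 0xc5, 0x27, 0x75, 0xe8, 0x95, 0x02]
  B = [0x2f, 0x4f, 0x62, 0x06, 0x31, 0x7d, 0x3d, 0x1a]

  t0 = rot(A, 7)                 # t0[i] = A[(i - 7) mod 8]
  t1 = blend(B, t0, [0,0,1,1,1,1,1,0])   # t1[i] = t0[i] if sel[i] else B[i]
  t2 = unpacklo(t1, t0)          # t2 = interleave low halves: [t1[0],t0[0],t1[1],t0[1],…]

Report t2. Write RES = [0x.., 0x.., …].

RES = [0x2f, 0x6b, 0x4f, 0xc5, 0x27, 0x27, 0x75, 0x75]

→ t0 |6b|c5|27|75|e8|95|02|1a|
→ t1 |2f|4f|27|75|e8|95|02|1a|
→ t2 |2f|6b|4f|c5|27|27|75|75|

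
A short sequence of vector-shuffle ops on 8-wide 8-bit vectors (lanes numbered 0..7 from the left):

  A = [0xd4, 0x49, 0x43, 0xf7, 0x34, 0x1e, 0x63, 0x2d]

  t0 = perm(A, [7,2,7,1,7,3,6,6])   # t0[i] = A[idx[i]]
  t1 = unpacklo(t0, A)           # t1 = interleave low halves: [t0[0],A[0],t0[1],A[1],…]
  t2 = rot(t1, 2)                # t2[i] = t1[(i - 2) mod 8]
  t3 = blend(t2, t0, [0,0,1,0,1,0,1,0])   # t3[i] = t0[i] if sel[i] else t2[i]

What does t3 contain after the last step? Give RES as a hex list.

  t0: 2d 43 2d 49 2d f7 63 63
  t1: 2d d4 43 49 2d 43 49 f7
  t2: 49 f7 2d d4 43 49 2d 43
  t3: 49 f7 2d d4 2d 49 63 43

RES = [0x49, 0xf7, 0x2d, 0xd4, 0x2d, 0x49, 0x63, 0x43]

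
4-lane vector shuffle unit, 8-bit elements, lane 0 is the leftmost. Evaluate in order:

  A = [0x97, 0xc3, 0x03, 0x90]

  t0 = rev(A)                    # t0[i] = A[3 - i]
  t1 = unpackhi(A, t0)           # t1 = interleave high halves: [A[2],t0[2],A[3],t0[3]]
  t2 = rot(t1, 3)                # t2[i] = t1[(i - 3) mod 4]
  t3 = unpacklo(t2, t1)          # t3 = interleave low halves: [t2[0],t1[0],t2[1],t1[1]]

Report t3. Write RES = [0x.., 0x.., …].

RES = [ 0xc3  0x03  0x90  0xc3 ]

  t0: 90 03 c3 97
  t1: 03 c3 90 97
  t2: c3 90 97 03
  t3: c3 03 90 c3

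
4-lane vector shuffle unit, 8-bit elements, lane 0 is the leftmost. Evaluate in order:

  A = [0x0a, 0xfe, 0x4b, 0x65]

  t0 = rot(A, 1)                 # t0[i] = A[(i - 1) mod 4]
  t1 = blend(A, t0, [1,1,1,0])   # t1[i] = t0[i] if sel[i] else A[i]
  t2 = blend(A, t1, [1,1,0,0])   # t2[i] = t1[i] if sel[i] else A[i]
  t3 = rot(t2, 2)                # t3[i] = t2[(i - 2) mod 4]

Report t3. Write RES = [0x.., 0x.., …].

t0 = [0x65, 0x0a, 0xfe, 0x4b]
t1 = [0x65, 0x0a, 0xfe, 0x65]
t2 = [0x65, 0x0a, 0x4b, 0x65]
t3 = [0x4b, 0x65, 0x65, 0x0a]

RES = [0x4b, 0x65, 0x65, 0x0a]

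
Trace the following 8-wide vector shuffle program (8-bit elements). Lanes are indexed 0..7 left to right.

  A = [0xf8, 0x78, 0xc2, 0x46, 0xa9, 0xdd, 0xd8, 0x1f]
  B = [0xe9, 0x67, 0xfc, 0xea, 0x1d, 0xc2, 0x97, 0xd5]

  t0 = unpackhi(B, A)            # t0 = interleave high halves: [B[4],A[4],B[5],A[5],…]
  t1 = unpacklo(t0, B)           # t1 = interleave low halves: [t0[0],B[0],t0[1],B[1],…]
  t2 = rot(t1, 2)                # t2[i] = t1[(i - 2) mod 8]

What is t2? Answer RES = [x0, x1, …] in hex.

  t0: 1d a9 c2 dd 97 d8 d5 1f
  t1: 1d e9 a9 67 c2 fc dd ea
  t2: dd ea 1d e9 a9 67 c2 fc

RES = [ 0xdd  0xea  0x1d  0xe9  0xa9  0x67  0xc2  0xfc ]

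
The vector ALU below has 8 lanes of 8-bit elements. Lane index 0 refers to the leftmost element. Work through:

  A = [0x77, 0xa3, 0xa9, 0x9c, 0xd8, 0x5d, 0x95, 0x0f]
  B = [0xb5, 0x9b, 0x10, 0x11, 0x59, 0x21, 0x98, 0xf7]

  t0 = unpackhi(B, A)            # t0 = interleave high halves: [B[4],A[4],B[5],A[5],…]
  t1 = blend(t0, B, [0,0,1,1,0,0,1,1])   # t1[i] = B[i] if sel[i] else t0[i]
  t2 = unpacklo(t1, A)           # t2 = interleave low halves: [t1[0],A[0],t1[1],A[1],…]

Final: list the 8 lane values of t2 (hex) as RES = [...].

RES = [ 0x59  0x77  0xd8  0xa3  0x10  0xa9  0x11  0x9c ]

→ t0 |59|d8|21|5d|98|95|f7|0f|
→ t1 |59|d8|10|11|98|95|98|f7|
→ t2 |59|77|d8|a3|10|a9|11|9c|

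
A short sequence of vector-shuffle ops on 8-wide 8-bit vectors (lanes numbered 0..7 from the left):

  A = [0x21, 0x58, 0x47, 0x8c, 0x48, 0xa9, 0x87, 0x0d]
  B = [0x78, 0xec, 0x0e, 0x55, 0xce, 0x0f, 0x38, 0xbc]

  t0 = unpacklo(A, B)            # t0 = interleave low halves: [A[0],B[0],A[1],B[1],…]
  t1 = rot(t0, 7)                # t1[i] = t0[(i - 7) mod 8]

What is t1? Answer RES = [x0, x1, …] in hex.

t0 = [0x21, 0x78, 0x58, 0xec, 0x47, 0x0e, 0x8c, 0x55]
t1 = [0x78, 0x58, 0xec, 0x47, 0x0e, 0x8c, 0x55, 0x21]

RES = [ 0x78  0x58  0xec  0x47  0x0e  0x8c  0x55  0x21 ]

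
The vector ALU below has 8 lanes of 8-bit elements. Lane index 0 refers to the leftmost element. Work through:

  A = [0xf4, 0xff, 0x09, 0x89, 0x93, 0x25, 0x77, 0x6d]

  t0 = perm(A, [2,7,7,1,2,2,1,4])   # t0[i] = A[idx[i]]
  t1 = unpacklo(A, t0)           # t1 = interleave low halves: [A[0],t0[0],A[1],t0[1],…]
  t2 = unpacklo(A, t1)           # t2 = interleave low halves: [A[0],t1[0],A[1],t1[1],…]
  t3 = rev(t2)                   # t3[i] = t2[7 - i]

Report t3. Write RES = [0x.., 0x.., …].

  t0: 09 6d 6d ff 09 09 ff 93
  t1: f4 09 ff 6d 09 6d 89 ff
  t2: f4 f4 ff 09 09 ff 89 6d
  t3: 6d 89 ff 09 09 ff f4 f4

RES = [0x6d, 0x89, 0xff, 0x09, 0x09, 0xff, 0xf4, 0xf4]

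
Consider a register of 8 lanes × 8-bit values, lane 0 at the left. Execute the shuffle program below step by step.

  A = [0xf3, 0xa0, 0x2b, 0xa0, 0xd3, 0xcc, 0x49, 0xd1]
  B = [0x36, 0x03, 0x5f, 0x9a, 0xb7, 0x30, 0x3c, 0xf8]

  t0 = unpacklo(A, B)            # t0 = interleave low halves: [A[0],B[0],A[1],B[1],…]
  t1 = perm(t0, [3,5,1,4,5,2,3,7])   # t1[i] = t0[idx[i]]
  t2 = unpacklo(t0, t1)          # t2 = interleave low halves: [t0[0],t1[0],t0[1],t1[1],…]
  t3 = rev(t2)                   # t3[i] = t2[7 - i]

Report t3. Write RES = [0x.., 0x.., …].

  t0: f3 36 a0 03 2b 5f a0 9a
  t1: 03 5f 36 2b 5f a0 03 9a
  t2: f3 03 36 5f a0 36 03 2b
  t3: 2b 03 36 a0 5f 36 03 f3

RES = [ 0x2b  0x03  0x36  0xa0  0x5f  0x36  0x03  0xf3 ]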